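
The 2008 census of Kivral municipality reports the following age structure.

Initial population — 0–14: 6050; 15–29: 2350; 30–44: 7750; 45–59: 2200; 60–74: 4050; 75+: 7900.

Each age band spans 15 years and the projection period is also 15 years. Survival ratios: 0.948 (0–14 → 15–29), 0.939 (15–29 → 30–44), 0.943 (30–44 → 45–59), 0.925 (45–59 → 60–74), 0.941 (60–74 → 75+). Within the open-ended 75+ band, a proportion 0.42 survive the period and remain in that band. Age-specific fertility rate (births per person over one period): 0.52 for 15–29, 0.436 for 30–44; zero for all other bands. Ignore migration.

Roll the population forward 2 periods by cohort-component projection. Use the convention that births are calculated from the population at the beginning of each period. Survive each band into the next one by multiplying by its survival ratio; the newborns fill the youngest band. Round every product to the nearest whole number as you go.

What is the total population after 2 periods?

Let group 1 be 0–14 through group 6 = 75+.
Period 1:
Births: 2350 × 0.52 = 1222  |  7750 × 0.436 = 3379 — total 4601
Group 2: 6050 × 0.948 = 5735
Group 3: 2350 × 0.939 = 2207
Group 4: 7750 × 0.943 = 7308
Group 5: 2200 × 0.925 = 2035
Group 6: 4050 × 0.941 + 7900 × 0.42 = 3811 + 3318 = 7129
End of period: [4601, 5735, 2207, 7308, 2035, 7129]
Period 2:
Births: 5735 × 0.52 = 2982  |  2207 × 0.436 = 962 — total 3944
Group 2: 4601 × 0.948 = 4362
Group 3: 5735 × 0.939 = 5385
Group 4: 2207 × 0.943 = 2081
Group 5: 7308 × 0.925 = 6760
Group 6: 2035 × 0.941 + 7129 × 0.42 = 1915 + 2994 = 4909
End of period: [3944, 4362, 5385, 2081, 6760, 4909]
Total after period 2: 3944 + 4362 + 5385 + 2081 + 6760 + 4909 = 27441

27441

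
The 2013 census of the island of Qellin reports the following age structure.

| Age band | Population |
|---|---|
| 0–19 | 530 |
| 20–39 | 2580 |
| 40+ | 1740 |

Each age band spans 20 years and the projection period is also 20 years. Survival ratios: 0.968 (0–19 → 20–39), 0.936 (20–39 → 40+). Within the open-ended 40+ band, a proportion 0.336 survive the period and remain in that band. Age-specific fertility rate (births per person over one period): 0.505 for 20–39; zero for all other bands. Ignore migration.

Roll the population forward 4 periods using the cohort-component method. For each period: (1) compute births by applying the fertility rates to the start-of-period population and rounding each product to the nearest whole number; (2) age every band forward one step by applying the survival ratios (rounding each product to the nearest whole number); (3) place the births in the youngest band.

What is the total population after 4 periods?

1543

Let band 1 be 0–19 through band 3 = 40+.
[period 1]
Births: 2580 × 0.505 = 1303
Band 2: 530 × 0.968 = 513
Band 3: 2580 × 0.936 + 1740 × 0.336 = 2415 + 585 = 3000
Giving 1303 / 513 / 3000.
[period 2]
Births: 513 × 0.505 = 259
Band 2: 1303 × 0.968 = 1261
Band 3: 513 × 0.936 + 3000 × 0.336 = 480 + 1008 = 1488
Giving 259 / 1261 / 1488.
[period 3]
Births: 1261 × 0.505 = 637
Band 2: 259 × 0.968 = 251
Band 3: 1261 × 0.936 + 1488 × 0.336 = 1180 + 500 = 1680
Giving 637 / 251 / 1680.
[period 4]
Births: 251 × 0.505 = 127
Band 2: 637 × 0.968 = 617
Band 3: 251 × 0.936 + 1680 × 0.336 = 235 + 564 = 799
Giving 127 / 617 / 799.
Total after period 4: 127 + 617 + 799 = 1543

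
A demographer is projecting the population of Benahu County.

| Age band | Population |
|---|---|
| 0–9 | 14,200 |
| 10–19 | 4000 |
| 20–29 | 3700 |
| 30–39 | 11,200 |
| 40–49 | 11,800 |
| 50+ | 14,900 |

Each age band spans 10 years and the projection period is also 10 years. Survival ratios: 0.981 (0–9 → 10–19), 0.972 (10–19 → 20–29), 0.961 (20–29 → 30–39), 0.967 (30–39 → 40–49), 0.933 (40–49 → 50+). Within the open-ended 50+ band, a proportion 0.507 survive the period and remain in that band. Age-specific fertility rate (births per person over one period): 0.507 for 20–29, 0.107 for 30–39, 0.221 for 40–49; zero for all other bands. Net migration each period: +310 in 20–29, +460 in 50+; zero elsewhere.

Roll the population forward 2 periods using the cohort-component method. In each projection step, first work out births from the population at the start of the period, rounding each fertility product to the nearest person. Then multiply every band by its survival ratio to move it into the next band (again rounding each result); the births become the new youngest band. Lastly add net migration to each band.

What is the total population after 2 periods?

52007

(Bands numbered youngest = 1 to oldest = 6.)
— Period 1 —
Births: 3700 × 0.507 = 1876, 11200 × 0.107 = 1198, 11800 × 0.221 = 2608 → total 5682
Band 2: 14200 × 0.981 = 13930
Band 3: 4000 × 0.972 = 3888
Band 4: 3700 × 0.961 = 3556
Band 5: 11200 × 0.967 = 10830
Band 6: 11800 × 0.933 + 14900 × 0.507 = 11009 + 7554 = 18563
Net migration: Band 3 + 310 → 4198; Band 6 + 460 → 19023
Population now: 0–9=5682, 10–19=13930, 20–29=4198, 30–39=3556, 40–49=10830, 50+=19023
— Period 2 —
Births: 4198 × 0.507 = 2128, 3556 × 0.107 = 380, 10830 × 0.221 = 2393 → total 4901
Band 2: 5682 × 0.981 = 5574
Band 3: 13930 × 0.972 = 13540
Band 4: 4198 × 0.961 = 4034
Band 5: 3556 × 0.967 = 3439
Band 6: 10830 × 0.933 + 19023 × 0.507 = 10104 + 9645 = 19749
Net migration: Band 3 + 310 → 13850; Band 6 + 460 → 20209
Population now: 0–9=4901, 10–19=5574, 20–29=13850, 30–39=4034, 40–49=3439, 50+=20209
Total after period 2: 4901 + 5574 + 13850 + 4034 + 3439 + 20209 = 52007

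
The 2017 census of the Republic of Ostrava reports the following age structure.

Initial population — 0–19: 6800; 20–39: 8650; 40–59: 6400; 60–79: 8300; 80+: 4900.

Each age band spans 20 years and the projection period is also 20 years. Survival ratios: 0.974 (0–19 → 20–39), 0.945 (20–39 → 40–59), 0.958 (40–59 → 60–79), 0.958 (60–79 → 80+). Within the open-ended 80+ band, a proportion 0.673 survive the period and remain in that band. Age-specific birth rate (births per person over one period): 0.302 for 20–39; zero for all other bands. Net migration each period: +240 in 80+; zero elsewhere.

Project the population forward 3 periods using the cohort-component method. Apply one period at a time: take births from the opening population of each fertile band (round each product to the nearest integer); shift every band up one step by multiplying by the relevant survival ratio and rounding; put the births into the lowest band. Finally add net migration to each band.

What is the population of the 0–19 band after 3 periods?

Numbering the groups 1..5 from youngest to oldest:
— Period 1 —
Births: 8650 * 0.302 = 2612
Group 2: 6800 * 0.974 = 6623
Group 3: 8650 * 0.945 = 8174
Group 4: 6400 * 0.958 = 6131
Group 5: 8300 * 0.958 + 4900 * 0.673 = 7951 + 3298 = 11249
Net migration: Group 5 + 240 → 11489
Giving 2612 / 6623 / 8174 / 6131 / 11489.
— Period 2 —
Births: 6623 * 0.302 = 2000
Group 2: 2612 * 0.974 = 2544
Group 3: 6623 * 0.945 = 6259
Group 4: 8174 * 0.958 = 7831
Group 5: 6131 * 0.958 + 11489 * 0.673 = 5873 + 7732 = 13605
Net migration: Group 5 + 240 → 13845
Giving 2000 / 2544 / 6259 / 7831 / 13845.
— Period 3 —
Births: 2544 * 0.302 = 768
Group 2: 2000 * 0.974 = 1948
Group 3: 2544 * 0.945 = 2404
Group 4: 6259 * 0.958 = 5996
Group 5: 7831 * 0.958 + 13845 * 0.673 = 7502 + 9318 = 16820
Net migration: Group 5 + 240 → 17060
Giving 768 / 1948 / 2404 / 5996 / 17060.

768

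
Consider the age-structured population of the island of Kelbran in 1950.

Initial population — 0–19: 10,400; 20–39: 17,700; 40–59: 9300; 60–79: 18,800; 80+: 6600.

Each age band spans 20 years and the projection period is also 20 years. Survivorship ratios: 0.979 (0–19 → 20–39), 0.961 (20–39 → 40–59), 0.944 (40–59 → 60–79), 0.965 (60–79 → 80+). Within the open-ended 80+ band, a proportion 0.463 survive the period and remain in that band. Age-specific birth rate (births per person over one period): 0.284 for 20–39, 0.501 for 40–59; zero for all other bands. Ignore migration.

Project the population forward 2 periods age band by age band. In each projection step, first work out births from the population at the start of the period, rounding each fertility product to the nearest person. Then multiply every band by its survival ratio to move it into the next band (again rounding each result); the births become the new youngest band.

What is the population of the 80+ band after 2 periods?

18287

(Groups numbered youngest = 1 to oldest = 5.)
Period 1.
Births: 17700 × 0.284 = 5027  |  9300 × 0.501 = 4659 → total 9686
Group 2: 10400 × 0.979 = 10182
Group 3: 17700 × 0.961 = 17010
Group 4: 9300 × 0.944 = 8779
Group 5: 18800 × 0.965 + 6600 × 0.463 = 18142 + 3056 = 21198
End of period: [9686, 10182, 17010, 8779, 21198]
Period 2.
Births: 10182 × 0.284 = 2892  |  17010 × 0.501 = 8522 → total 11414
Group 2: 9686 × 0.979 = 9483
Group 3: 10182 × 0.961 = 9785
Group 4: 17010 × 0.944 = 16057
Group 5: 8779 × 0.965 + 21198 × 0.463 = 8472 + 9815 = 18287
End of period: [11414, 9483, 9785, 16057, 18287]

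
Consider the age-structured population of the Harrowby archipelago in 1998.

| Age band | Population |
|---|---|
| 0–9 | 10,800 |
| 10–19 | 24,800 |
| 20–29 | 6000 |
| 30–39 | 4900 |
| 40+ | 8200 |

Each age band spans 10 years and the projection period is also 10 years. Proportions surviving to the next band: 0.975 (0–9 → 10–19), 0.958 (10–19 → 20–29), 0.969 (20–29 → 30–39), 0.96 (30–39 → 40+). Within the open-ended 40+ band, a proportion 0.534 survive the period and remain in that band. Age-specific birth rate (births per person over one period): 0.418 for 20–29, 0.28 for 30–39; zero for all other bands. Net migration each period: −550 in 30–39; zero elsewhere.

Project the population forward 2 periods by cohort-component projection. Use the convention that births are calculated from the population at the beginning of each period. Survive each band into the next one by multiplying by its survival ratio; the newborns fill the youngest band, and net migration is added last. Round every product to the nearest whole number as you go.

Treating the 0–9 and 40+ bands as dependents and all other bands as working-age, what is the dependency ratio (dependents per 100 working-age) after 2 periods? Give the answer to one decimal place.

58.6

[period 1]
Births: 6000 × 0.418 = 2508, 4900 × 0.28 = 1372 → 3880
10–19: 10800 × 0.975 = 10530
20–29: 24800 × 0.958 = 23758
30–39: 6000 × 0.969 = 5814
40+: 4900 × 0.96 + 8200 × 0.534 = 4704 + 4379 = 9083
Net migration: 30–39 − 550 → 5264
→ [3880, 10530, 23758, 5264, 9083]
[period 2]
Births: 23758 × 0.418 = 9931, 5264 × 0.28 = 1474 → 11405
10–19: 3880 × 0.975 = 3783
20–29: 10530 × 0.958 = 10088
30–39: 23758 × 0.969 = 23022
40+: 5264 × 0.96 + 9083 × 0.534 = 5053 + 4850 = 9903
Net migration: 30–39 − 550 → 22472
→ [11405, 3783, 10088, 22472, 9903]
Dependents (band 0–9 + band 40+) = 11405 + 9903 = 21308; working-age = 36343; ratio = 21308/36343 × 100 = 58.6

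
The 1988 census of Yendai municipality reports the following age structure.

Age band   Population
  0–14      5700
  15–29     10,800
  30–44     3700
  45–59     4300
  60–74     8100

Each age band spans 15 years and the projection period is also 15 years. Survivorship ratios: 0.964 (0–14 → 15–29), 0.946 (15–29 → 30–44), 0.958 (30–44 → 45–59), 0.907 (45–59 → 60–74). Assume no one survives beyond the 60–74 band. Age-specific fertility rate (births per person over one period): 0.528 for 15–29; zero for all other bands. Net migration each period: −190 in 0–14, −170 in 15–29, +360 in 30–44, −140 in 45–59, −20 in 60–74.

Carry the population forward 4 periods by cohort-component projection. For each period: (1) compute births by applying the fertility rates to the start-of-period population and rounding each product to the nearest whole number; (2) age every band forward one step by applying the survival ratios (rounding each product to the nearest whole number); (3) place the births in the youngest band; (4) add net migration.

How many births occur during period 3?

2716

Numbering the bands 1..5 from youngest to oldest:
Period 1:
Births: 10800 * 0.528 = 5702
Band 2: 5700 * 0.964 = 5495
Band 3: 10800 * 0.946 = 10217
Band 4: 3700 * 0.958 = 3545
Band 5: 4300 * 0.907 = 3900
Net migration: Band 1 − 190 → 5512; Band 2 − 170 → 5325; Band 3 + 360 → 10577; Band 4 − 140 → 3405; Band 5 − 20 → 3880
Population now: 0–14=5512, 15–29=5325, 30–44=10577, 45–59=3405, 60–74=3880
Period 2:
Births: 5325 * 0.528 = 2812
Band 2: 5512 * 0.964 = 5314
Band 3: 5325 * 0.946 = 5037
Band 4: 10577 * 0.958 = 10133
Band 5: 3405 * 0.907 = 3088
Net migration: Band 1 − 190 → 2622; Band 2 − 170 → 5144; Band 3 + 360 → 5397; Band 4 − 140 → 9993; Band 5 − 20 → 3068
Population now: 0–14=2622, 15–29=5144, 30–44=5397, 45–59=9993, 60–74=3068
Period 3:
Births: 5144 * 0.528 = 2716
Band 2: 2622 * 0.964 = 2528
Band 3: 5144 * 0.946 = 4866
Band 4: 5397 * 0.958 = 5170
Band 5: 9993 * 0.907 = 9064
Net migration: Band 1 − 190 → 2526; Band 2 − 170 → 2358; Band 3 + 360 → 5226; Band 4 − 140 → 5030; Band 5 − 20 → 9044
Population now: 0–14=2526, 15–29=2358, 30–44=5226, 45–59=5030, 60–74=9044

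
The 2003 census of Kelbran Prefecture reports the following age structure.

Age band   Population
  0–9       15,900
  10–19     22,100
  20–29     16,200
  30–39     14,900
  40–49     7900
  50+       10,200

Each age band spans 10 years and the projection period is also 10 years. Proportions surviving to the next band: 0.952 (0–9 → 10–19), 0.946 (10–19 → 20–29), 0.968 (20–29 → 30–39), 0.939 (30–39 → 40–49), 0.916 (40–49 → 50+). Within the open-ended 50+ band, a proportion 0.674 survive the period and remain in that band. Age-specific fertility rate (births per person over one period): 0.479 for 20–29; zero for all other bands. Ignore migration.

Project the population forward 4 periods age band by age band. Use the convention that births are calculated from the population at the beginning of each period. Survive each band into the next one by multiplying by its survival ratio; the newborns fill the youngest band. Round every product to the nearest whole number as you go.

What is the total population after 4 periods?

(Groups numbered youngest = 1 to oldest = 6.)
[period 1]
Births: 16200 × 0.479 = 7760
Group 2: 15900 × 0.952 = 15137
Group 3: 22100 × 0.946 = 20907
Group 4: 16200 × 0.968 = 15682
Group 5: 14900 × 0.939 = 13991
Group 6: 7900 × 0.916 + 10200 × 0.674 = 7236 + 6875 = 14111
Giving 7760 / 15137 / 20907 / 15682 / 13991 / 14111.
[period 2]
Births: 20907 × 0.479 = 10014
Group 2: 7760 × 0.952 = 7388
Group 3: 15137 × 0.946 = 14320
Group 4: 20907 × 0.968 = 20238
Group 5: 15682 × 0.939 = 14725
Group 6: 13991 × 0.916 + 14111 × 0.674 = 12816 + 9511 = 22327
Giving 10014 / 7388 / 14320 / 20238 / 14725 / 22327.
[period 3]
Births: 14320 × 0.479 = 6859
Group 2: 10014 × 0.952 = 9533
Group 3: 7388 × 0.946 = 6989
Group 4: 14320 × 0.968 = 13862
Group 5: 20238 × 0.939 = 19003
Group 6: 14725 × 0.916 + 22327 × 0.674 = 13488 + 15048 = 28536
Giving 6859 / 9533 / 6989 / 13862 / 19003 / 28536.
[period 4]
Births: 6989 × 0.479 = 3348
Group 2: 6859 × 0.952 = 6530
Group 3: 9533 × 0.946 = 9018
Group 4: 6989 × 0.968 = 6765
Group 5: 13862 × 0.939 = 13016
Group 6: 19003 × 0.916 + 28536 × 0.674 = 17407 + 19233 = 36640
Giving 3348 / 6530 / 9018 / 6765 / 13016 / 36640.
Total after period 4: 3348 + 6530 + 9018 + 6765 + 13016 + 36640 = 75317

75317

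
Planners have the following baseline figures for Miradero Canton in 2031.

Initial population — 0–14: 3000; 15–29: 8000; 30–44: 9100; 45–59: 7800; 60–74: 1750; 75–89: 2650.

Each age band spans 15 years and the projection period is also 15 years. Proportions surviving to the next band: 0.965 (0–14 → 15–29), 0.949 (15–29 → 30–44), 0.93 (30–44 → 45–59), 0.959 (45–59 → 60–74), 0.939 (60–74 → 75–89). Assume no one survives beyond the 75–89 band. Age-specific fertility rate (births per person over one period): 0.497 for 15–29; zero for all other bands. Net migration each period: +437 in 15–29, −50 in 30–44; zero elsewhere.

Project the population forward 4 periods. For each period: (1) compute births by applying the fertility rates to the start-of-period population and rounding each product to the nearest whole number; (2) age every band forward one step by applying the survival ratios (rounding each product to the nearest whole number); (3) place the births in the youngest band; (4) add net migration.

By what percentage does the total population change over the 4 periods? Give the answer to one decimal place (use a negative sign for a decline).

-43.7

— Period 1 —
Births: 8000 × 0.497 = 3976
15–29: 3000 × 0.965 = 2895
30–44: 8000 × 0.949 = 7592
45–59: 9100 × 0.93 = 8463
60–74: 7800 × 0.959 = 7480
75–89: 1750 × 0.939 = 1643
Net migration: 15–29 + 437 → 3332; 30–44 − 50 → 7542
End of period: [3976, 3332, 7542, 8463, 7480, 1643]
— Period 2 —
Births: 3332 × 0.497 = 1656
15–29: 3976 × 0.965 = 3837
30–44: 3332 × 0.949 = 3162
45–59: 7542 × 0.93 = 7014
60–74: 8463 × 0.959 = 8116
75–89: 7480 × 0.939 = 7024
Net migration: 15–29 + 437 → 4274; 30–44 − 50 → 3112
End of period: [1656, 4274, 3112, 7014, 8116, 7024]
— Period 3 —
Births: 4274 × 0.497 = 2124
15–29: 1656 × 0.965 = 1598
30–44: 4274 × 0.949 = 4056
45–59: 3112 × 0.93 = 2894
60–74: 7014 × 0.959 = 6726
75–89: 8116 × 0.939 = 7621
Net migration: 15–29 + 437 → 2035; 30–44 − 50 → 4006
End of period: [2124, 2035, 4006, 2894, 6726, 7621]
— Period 4 —
Births: 2035 × 0.497 = 1011
15–29: 2124 × 0.965 = 2050
30–44: 2035 × 0.949 = 1931
45–59: 4006 × 0.93 = 3726
60–74: 2894 × 0.959 = 2775
75–89: 6726 × 0.939 = 6316
Net migration: 15–29 + 437 → 2487; 30–44 − 50 → 1881
End of period: [1011, 2487, 1881, 3726, 2775, 6316]
Total: 32300 → 18196; change = -14104; percentage change = -43.7%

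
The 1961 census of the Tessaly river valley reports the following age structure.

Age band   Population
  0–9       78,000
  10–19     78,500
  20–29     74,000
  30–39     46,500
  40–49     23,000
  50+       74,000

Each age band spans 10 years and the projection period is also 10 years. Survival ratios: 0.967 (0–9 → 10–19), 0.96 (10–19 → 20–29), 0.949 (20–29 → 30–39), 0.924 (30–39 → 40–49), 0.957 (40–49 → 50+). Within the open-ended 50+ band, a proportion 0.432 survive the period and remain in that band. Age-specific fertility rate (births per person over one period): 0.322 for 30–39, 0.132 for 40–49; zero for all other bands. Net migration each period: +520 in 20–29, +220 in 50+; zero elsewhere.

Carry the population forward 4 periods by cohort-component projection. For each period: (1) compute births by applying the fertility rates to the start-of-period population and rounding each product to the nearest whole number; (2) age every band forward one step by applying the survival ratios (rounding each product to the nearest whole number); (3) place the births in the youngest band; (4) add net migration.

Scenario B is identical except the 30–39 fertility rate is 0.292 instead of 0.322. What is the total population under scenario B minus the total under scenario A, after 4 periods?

-7352

(Bands numbered youngest = 1 to oldest = 6.)
After projecting period 1:
Births: 46500 * 0.322 = 14973 ; 23000 * 0.132 = 3036 — total 18009
Band 2: 78000 * 0.967 = 75426
Band 3: 78500 * 0.96 = 75360
Band 4: 74000 * 0.949 = 70226
Band 5: 46500 * 0.924 = 42966
Band 6: 23000 * 0.957 + 74000 * 0.432 = 22011 + 31968 = 53979
Net migration: Band 3 + 520 → 75880; Band 6 + 220 → 54199
Population now: 0–9=18009, 10–19=75426, 20–29=75880, 30–39=70226, 40–49=42966, 50+=54199
After projecting period 2:
Births: 70226 * 0.322 = 22613 ; 42966 * 0.132 = 5672 — total 28285
Band 2: 18009 * 0.967 = 17415
Band 3: 75426 * 0.96 = 72409
Band 4: 75880 * 0.949 = 72010
Band 5: 70226 * 0.924 = 64889
Band 6: 42966 * 0.957 + 54199 * 0.432 = 41118 + 23414 = 64532
Net migration: Band 3 + 520 → 72929; Band 6 + 220 → 64752
Population now: 0–9=28285, 10–19=17415, 20–29=72929, 30–39=72010, 40–49=64889, 50+=64752
After projecting period 3:
Births: 72010 * 0.322 = 23187 ; 64889 * 0.132 = 8565 — total 31752
Band 2: 28285 * 0.967 = 27352
Band 3: 17415 * 0.96 = 16718
Band 4: 72929 * 0.949 = 69210
Band 5: 72010 * 0.924 = 66537
Band 6: 64889 * 0.957 + 64752 * 0.432 = 62099 + 27973 = 90072
Net migration: Band 3 + 520 → 17238; Band 6 + 220 → 90292
Population now: 0–9=31752, 10–19=27352, 20–29=17238, 30–39=69210, 40–49=66537, 50+=90292
After projecting period 4:
Births: 69210 * 0.322 = 22286 ; 66537 * 0.132 = 8783 — total 31069
Band 2: 31752 * 0.967 = 30704
Band 3: 27352 * 0.96 = 26258
Band 4: 17238 * 0.949 = 16359
Band 5: 69210 * 0.924 = 63950
Band 6: 66537 * 0.957 + 90292 * 0.432 = 63676 + 39006 = 102682
Net migration: Band 3 + 520 → 26778; Band 6 + 220 → 102902
Population now: 0–9=31069, 10–19=30704, 20–29=26778, 30–39=16359, 40–49=63950, 50+=102902
Scenario A total after 4 periods: 271762
Scenario B projection —
After projecting period 1:
Births: 46500 * 0.292 = 13578 ; 23000 * 0.132 = 3036 — total 16614
Band 2: 78000 * 0.967 = 75426
Band 3: 78500 * 0.96 = 75360
Band 4: 74000 * 0.949 = 70226
Band 5: 46500 * 0.924 = 42966
Band 6: 23000 * 0.957 + 74000 * 0.432 = 22011 + 31968 = 53979
Net migration: Band 3 + 520 → 75880; Band 6 + 220 → 54199
Population now: 0–9=16614, 10–19=75426, 20–29=75880, 30–39=70226, 40–49=42966, 50+=54199
After projecting period 2:
Births: 70226 * 0.292 = 20506 ; 42966 * 0.132 = 5672 — total 26178
Band 2: 16614 * 0.967 = 16066
Band 3: 75426 * 0.96 = 72409
Band 4: 75880 * 0.949 = 72010
Band 5: 70226 * 0.924 = 64889
Band 6: 42966 * 0.957 + 54199 * 0.432 = 41118 + 23414 = 64532
Net migration: Band 3 + 520 → 72929; Band 6 + 220 → 64752
Population now: 0–9=26178, 10–19=16066, 20–29=72929, 30–39=72010, 40–49=64889, 50+=64752
After projecting period 3:
Births: 72010 * 0.292 = 21027 ; 64889 * 0.132 = 8565 — total 29592
Band 2: 26178 * 0.967 = 25314
Band 3: 16066 * 0.96 = 15423
Band 4: 72929 * 0.949 = 69210
Band 5: 72010 * 0.924 = 66537
Band 6: 64889 * 0.957 + 64752 * 0.432 = 62099 + 27973 = 90072
Net migration: Band 3 + 520 → 15943; Band 6 + 220 → 90292
Population now: 0–9=29592, 10–19=25314, 20–29=15943, 30–39=69210, 40–49=66537, 50+=90292
After projecting period 4:
Births: 69210 * 0.292 = 20209 ; 66537 * 0.132 = 8783 — total 28992
Band 2: 29592 * 0.967 = 28615
Band 3: 25314 * 0.96 = 24301
Band 4: 15943 * 0.949 = 15130
Band 5: 69210 * 0.924 = 63950
Band 6: 66537 * 0.957 + 90292 * 0.432 = 63676 + 39006 = 102682
Net migration: Band 3 + 520 → 24821; Band 6 + 220 → 102902
Population now: 0–9=28992, 10–19=28615, 20–29=24821, 30–39=15130, 40–49=63950, 50+=102902
Scenario B total after 4 periods: 264410
Difference B − A = 264410 − 271762 = -7352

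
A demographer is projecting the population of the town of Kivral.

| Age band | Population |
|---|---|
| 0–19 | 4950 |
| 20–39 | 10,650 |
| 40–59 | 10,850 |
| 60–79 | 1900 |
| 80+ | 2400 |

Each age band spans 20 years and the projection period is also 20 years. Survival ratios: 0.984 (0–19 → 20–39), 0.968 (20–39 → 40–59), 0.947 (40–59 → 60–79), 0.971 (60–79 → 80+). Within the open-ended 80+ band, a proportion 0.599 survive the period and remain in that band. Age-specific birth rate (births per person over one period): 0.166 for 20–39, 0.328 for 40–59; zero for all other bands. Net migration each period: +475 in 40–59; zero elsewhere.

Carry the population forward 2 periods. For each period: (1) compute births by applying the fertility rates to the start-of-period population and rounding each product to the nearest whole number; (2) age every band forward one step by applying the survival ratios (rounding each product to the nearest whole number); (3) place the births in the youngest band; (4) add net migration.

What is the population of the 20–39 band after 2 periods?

Call the bands 1 to 5, youngest first.
Period 1:
Births: 10650 × 0.166 = 1768 ; 10850 × 0.328 = 3559 → 5327
Band 2: 4950 × 0.984 = 4871
Band 3: 10650 × 0.968 = 10309
Band 4: 10850 × 0.947 = 10275
Band 5: 1900 × 0.971 + 2400 × 0.599 = 1845 + 1438 = 3283
Net migration: Band 3 + 475 → 10784
Population now: 0–19=5327, 20–39=4871, 40–59=10784, 60–79=10275, 80+=3283
Period 2:
Births: 4871 × 0.166 = 809 ; 10784 × 0.328 = 3537 → 4346
Band 2: 5327 × 0.984 = 5242
Band 3: 4871 × 0.968 = 4715
Band 4: 10784 × 0.947 = 10212
Band 5: 10275 × 0.971 + 3283 × 0.599 = 9977 + 1967 = 11944
Net migration: Band 3 + 475 → 5190
Population now: 0–19=4346, 20–39=5242, 40–59=5190, 60–79=10212, 80+=11944

5242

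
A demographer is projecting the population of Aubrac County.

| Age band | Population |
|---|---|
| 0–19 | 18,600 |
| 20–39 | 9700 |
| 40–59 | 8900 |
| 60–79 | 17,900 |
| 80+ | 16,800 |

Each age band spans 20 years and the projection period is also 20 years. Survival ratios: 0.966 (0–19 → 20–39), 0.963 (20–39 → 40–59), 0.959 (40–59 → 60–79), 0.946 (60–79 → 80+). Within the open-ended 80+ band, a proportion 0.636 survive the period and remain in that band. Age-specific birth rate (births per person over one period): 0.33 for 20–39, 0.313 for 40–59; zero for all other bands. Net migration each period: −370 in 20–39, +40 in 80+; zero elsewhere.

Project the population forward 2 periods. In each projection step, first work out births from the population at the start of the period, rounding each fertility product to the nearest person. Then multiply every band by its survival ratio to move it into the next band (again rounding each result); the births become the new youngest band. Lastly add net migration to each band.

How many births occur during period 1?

Call the bands 1 to 5, youngest first.
After projecting period 1:
Births: 9700 * 0.33 = 3201, 8900 * 0.313 = 2786 → total 5987
Band 2: 18600 * 0.966 = 17968
Band 3: 9700 * 0.963 = 9341
Band 4: 8900 * 0.959 = 8535
Band 5: 17900 * 0.946 + 16800 * 0.636 = 16933 + 10685 = 27618
Net migration: Band 2 − 370 → 17598; Band 5 + 40 → 27658
Population now: 0–19=5987, 20–39=17598, 40–59=9341, 60–79=8535, 80+=27658

5987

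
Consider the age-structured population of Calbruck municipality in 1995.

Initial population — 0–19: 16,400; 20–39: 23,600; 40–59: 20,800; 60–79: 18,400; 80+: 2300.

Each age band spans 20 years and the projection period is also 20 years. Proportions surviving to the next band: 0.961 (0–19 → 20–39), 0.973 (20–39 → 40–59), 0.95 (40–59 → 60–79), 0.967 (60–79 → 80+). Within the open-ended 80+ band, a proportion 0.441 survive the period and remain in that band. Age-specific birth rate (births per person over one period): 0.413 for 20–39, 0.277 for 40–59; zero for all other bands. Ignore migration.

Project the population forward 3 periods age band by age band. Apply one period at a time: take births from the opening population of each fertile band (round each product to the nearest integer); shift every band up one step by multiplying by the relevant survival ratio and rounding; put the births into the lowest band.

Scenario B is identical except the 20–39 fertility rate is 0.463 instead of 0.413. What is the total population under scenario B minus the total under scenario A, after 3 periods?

3131

[period 1]
Births: 23600 × 0.413 = 9747  |  20800 × 0.277 = 5762 → 15509
20–39: 16400 × 0.961 = 15760
40–59: 23600 × 0.973 = 22963
60–79: 20800 × 0.95 = 19760
80+: 18400 × 0.967 + 2300 × 0.441 = 17793 + 1014 = 18807
Population now: 0–19=15509, 20–39=15760, 40–59=22963, 60–79=19760, 80+=18807
[period 2]
Births: 15760 × 0.413 = 6509  |  22963 × 0.277 = 6361 → 12870
20–39: 15509 × 0.961 = 14904
40–59: 15760 × 0.973 = 15334
60–79: 22963 × 0.95 = 21815
80+: 19760 × 0.967 + 18807 × 0.441 = 19108 + 8294 = 27402
Population now: 0–19=12870, 20–39=14904, 40–59=15334, 60–79=21815, 80+=27402
[period 3]
Births: 14904 × 0.413 = 6155  |  15334 × 0.277 = 4248 → 10403
20–39: 12870 × 0.961 = 12368
40–59: 14904 × 0.973 = 14502
60–79: 15334 × 0.95 = 14567
80+: 21815 × 0.967 + 27402 × 0.441 = 21095 + 12084 = 33179
Population now: 0–19=10403, 20–39=12368, 40–59=14502, 60–79=14567, 80+=33179
Scenario A total after 3 periods: 85019
Scenario B projection —
[period 1]
Births: 23600 × 0.463 = 10927  |  20800 × 0.277 = 5762 → 16689
20–39: 16400 × 0.961 = 15760
40–59: 23600 × 0.973 = 22963
60–79: 20800 × 0.95 = 19760
80+: 18400 × 0.967 + 2300 × 0.441 = 17793 + 1014 = 18807
Population now: 0–19=16689, 20–39=15760, 40–59=22963, 60–79=19760, 80+=18807
[period 2]
Births: 15760 × 0.463 = 7297  |  22963 × 0.277 = 6361 → 13658
20–39: 16689 × 0.961 = 16038
40–59: 15760 × 0.973 = 15334
60–79: 22963 × 0.95 = 21815
80+: 19760 × 0.967 + 18807 × 0.441 = 19108 + 8294 = 27402
Population now: 0–19=13658, 20–39=16038, 40–59=15334, 60–79=21815, 80+=27402
[period 3]
Births: 16038 × 0.463 = 7426  |  15334 × 0.277 = 4248 → 11674
20–39: 13658 × 0.961 = 13125
40–59: 16038 × 0.973 = 15605
60–79: 15334 × 0.95 = 14567
80+: 21815 × 0.967 + 27402 × 0.441 = 21095 + 12084 = 33179
Population now: 0–19=11674, 20–39=13125, 40–59=15605, 60–79=14567, 80+=33179
Scenario B total after 3 periods: 88150
Difference B − A = 88150 − 85019 = 3131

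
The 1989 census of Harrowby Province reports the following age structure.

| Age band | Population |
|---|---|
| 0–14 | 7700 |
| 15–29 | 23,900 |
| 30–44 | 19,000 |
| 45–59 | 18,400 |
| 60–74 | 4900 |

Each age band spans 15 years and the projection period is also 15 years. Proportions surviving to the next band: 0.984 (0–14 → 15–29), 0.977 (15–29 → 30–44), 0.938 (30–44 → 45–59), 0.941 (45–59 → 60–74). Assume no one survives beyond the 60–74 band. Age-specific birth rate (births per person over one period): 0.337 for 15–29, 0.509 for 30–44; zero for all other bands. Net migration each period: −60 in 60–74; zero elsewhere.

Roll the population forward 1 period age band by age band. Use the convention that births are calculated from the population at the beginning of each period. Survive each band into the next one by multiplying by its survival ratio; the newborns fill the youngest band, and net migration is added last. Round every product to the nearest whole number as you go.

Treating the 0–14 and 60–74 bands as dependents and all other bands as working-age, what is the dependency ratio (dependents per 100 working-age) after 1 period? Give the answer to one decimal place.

[period 1]
Births: 23900 × 0.337 = 8054  |  19000 × 0.509 = 9671 → total 17725
15–29: 7700 × 0.984 = 7577
30–44: 23900 × 0.977 = 23350
45–59: 19000 × 0.938 = 17822
60–74: 18400 × 0.941 = 17314
Net migration: 60–74 − 60 → 17254
Population now: 0–14=17725, 15–29=7577, 30–44=23350, 45–59=17822, 60–74=17254
Dependents (band 0–14 + band 60–74) = 17725 + 17254 = 34979; working-age = 48749; ratio = 34979/48749 × 100 = 71.8

71.8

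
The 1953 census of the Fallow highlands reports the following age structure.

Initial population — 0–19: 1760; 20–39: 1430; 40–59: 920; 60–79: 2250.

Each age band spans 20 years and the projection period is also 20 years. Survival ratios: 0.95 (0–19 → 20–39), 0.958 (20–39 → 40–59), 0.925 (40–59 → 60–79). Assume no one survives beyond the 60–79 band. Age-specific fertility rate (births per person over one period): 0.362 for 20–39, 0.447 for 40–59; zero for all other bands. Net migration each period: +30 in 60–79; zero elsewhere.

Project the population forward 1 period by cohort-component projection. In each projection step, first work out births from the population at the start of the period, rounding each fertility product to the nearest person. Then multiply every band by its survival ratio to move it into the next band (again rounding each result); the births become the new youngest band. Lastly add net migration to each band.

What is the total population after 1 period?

After projecting period 1:
Births: 1430 × 0.362 = 518, 920 × 0.447 = 411 → total 929
20–39: 1760 × 0.95 = 1672
40–59: 1430 × 0.958 = 1370
60–79: 920 × 0.925 = 851
Net migration: 60–79 + 30 → 881
Giving 929 / 1672 / 1370 / 881.
Total after period 1: 929 + 1672 + 1370 + 881 = 4852

4852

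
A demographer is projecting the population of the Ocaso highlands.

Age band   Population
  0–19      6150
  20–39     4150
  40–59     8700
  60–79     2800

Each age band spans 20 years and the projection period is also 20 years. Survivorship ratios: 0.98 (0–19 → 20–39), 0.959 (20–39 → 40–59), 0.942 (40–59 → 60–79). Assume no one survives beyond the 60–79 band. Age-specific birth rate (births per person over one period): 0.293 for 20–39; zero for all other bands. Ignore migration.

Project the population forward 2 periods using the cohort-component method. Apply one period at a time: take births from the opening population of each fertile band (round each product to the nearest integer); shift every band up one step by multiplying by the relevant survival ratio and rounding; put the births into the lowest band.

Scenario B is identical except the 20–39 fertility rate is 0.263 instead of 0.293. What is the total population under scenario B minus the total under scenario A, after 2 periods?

-304

Let group 1 be 0–19 through group 4 = 60–79.
— Period 1 —
Births: 4150 * 0.293 = 1216
Group 2: 6150 * 0.98 = 6027
Group 3: 4150 * 0.959 = 3980
Group 4: 8700 * 0.942 = 8195
→ [1216, 6027, 3980, 8195]
— Period 2 —
Births: 6027 * 0.293 = 1766
Group 2: 1216 * 0.98 = 1192
Group 3: 6027 * 0.959 = 5780
Group 4: 3980 * 0.942 = 3749
→ [1766, 1192, 5780, 3749]
Scenario A total after 2 periods: 12487
Scenario B projection —
— Period 1 —
Births: 4150 * 0.263 = 1091
Group 2: 6150 * 0.98 = 6027
Group 3: 4150 * 0.959 = 3980
Group 4: 8700 * 0.942 = 8195
→ [1091, 6027, 3980, 8195]
— Period 2 —
Births: 6027 * 0.263 = 1585
Group 2: 1091 * 0.98 = 1069
Group 3: 6027 * 0.959 = 5780
Group 4: 3980 * 0.942 = 3749
→ [1585, 1069, 5780, 3749]
Scenario B total after 2 periods: 12183
Difference B − A = 12183 − 12487 = -304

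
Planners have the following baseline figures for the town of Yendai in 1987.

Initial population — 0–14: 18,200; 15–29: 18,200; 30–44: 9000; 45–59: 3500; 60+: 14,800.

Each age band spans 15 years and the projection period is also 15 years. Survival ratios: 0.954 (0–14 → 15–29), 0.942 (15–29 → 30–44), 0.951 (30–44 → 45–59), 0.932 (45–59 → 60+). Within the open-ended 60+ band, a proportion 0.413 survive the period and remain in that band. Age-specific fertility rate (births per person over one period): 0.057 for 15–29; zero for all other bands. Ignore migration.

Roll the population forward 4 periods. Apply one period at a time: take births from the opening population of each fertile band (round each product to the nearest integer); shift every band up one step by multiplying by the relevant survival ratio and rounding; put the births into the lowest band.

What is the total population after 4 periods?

24675

Period 1:
Births: 18200 × 0.057 = 1037
15–29: 18200 × 0.954 = 17363
30–44: 18200 × 0.942 = 17144
45–59: 9000 × 0.951 = 8559
60+: 3500 × 0.932 + 14800 × 0.413 = 3262 + 6112 = 9374
→ [1037, 17363, 17144, 8559, 9374]
Period 2:
Births: 17363 × 0.057 = 990
15–29: 1037 × 0.954 = 989
30–44: 17363 × 0.942 = 16356
45–59: 17144 × 0.951 = 16304
60+: 8559 × 0.932 + 9374 × 0.413 = 7977 + 3871 = 11848
→ [990, 989, 16356, 16304, 11848]
Period 3:
Births: 989 × 0.057 = 56
15–29: 990 × 0.954 = 944
30–44: 989 × 0.942 = 932
45–59: 16356 × 0.951 = 15555
60+: 16304 × 0.932 + 11848 × 0.413 = 15195 + 4893 = 20088
→ [56, 944, 932, 15555, 20088]
Period 4:
Births: 944 × 0.057 = 54
15–29: 56 × 0.954 = 53
30–44: 944 × 0.942 = 889
45–59: 932 × 0.951 = 886
60+: 15555 × 0.932 + 20088 × 0.413 = 14497 + 8296 = 22793
→ [54, 53, 889, 886, 22793]
Total after period 4: 54 + 53 + 889 + 886 + 22793 = 24675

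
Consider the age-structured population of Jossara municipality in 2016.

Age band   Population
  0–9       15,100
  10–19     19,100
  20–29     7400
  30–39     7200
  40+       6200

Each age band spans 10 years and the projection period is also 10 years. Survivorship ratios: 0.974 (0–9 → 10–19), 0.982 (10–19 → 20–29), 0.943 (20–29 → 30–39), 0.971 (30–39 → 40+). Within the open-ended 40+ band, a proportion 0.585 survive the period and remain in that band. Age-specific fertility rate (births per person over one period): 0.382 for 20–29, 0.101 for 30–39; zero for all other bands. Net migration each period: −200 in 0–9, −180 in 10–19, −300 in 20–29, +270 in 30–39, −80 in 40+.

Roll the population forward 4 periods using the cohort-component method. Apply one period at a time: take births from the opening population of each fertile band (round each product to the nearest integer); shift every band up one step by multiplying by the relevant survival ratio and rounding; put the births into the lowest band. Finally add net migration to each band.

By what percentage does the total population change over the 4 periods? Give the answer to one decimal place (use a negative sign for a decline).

-16.7

Call the groups 1 to 5, youngest first.
[period 1]
Births: 7400 × 0.382 = 2827  |  7200 × 0.101 = 727 → total 3554
Group 2: 15100 × 0.974 = 14707
Group 3: 19100 × 0.982 = 18756
Group 4: 7400 × 0.943 = 6978
Group 5: 7200 × 0.971 + 6200 × 0.585 = 6991 + 3627 = 10618
Net migration: Group 1 − 200 → 3354; Group 2 − 180 → 14527; Group 3 − 300 → 18456; Group 4 + 270 → 7248; Group 5 − 80 → 10538
→ [3354, 14527, 18456, 7248, 10538]
[period 2]
Births: 18456 × 0.382 = 7050  |  7248 × 0.101 = 732 → total 7782
Group 2: 3354 × 0.974 = 3267
Group 3: 14527 × 0.982 = 14266
Group 4: 18456 × 0.943 = 17404
Group 5: 7248 × 0.971 + 10538 × 0.585 = 7038 + 6165 = 13203
Net migration: Group 1 − 200 → 7582; Group 2 − 180 → 3087; Group 3 − 300 → 13966; Group 4 + 270 → 17674; Group 5 − 80 → 13123
→ [7582, 3087, 13966, 17674, 13123]
[period 3]
Births: 13966 × 0.382 = 5335  |  17674 × 0.101 = 1785 → total 7120
Group 2: 7582 × 0.974 = 7385
Group 3: 3087 × 0.982 = 3031
Group 4: 13966 × 0.943 = 13170
Group 5: 17674 × 0.971 + 13123 × 0.585 = 17161 + 7677 = 24838
Net migration: Group 1 − 200 → 6920; Group 2 − 180 → 7205; Group 3 − 300 → 2731; Group 4 + 270 → 13440; Group 5 − 80 → 24758
→ [6920, 7205, 2731, 13440, 24758]
[period 4]
Births: 2731 × 0.382 = 1043  |  13440 × 0.101 = 1357 → total 2400
Group 2: 6920 × 0.974 = 6740
Group 3: 7205 × 0.982 = 7075
Group 4: 2731 × 0.943 = 2575
Group 5: 13440 × 0.971 + 24758 × 0.585 = 13050 + 14483 = 27533
Net migration: Group 1 − 200 → 2200; Group 2 − 180 → 6560; Group 3 − 300 → 6775; Group 4 + 270 → 2845; Group 5 − 80 → 27453
→ [2200, 6560, 6775, 2845, 27453]
Total: 55000 → 45833; change = -9167; percentage change = -16.7%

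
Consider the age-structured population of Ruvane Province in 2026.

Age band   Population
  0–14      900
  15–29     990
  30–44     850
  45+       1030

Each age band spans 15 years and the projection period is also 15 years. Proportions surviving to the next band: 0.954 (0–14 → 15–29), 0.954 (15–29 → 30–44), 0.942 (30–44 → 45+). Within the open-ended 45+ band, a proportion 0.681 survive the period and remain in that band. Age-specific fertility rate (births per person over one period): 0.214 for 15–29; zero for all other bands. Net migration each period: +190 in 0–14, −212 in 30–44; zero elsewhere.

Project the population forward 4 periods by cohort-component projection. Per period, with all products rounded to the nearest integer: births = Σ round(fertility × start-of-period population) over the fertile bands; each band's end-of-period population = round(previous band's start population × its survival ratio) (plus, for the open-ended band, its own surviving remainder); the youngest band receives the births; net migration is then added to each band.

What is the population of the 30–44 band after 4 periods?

129

After projecting period 1:
Births: 990 × 0.214 = 212
15–29: 900 × 0.954 = 859
30–44: 990 × 0.954 = 944
45+: 850 × 0.942 + 1030 × 0.681 = 801 + 701 = 1502
Net migration: 0–14 + 190 → 402; 30–44 − 212 → 732
Giving 402 / 859 / 732 / 1502.
After projecting period 2:
Births: 859 × 0.214 = 184
15–29: 402 × 0.954 = 384
30–44: 859 × 0.954 = 819
45+: 732 × 0.942 + 1502 × 0.681 = 690 + 1023 = 1713
Net migration: 0–14 + 190 → 374; 30–44 − 212 → 607
Giving 374 / 384 / 607 / 1713.
After projecting period 3:
Births: 384 × 0.214 = 82
15–29: 374 × 0.954 = 357
30–44: 384 × 0.954 = 366
45+: 607 × 0.942 + 1713 × 0.681 = 572 + 1167 = 1739
Net migration: 0–14 + 190 → 272; 30–44 − 212 → 154
Giving 272 / 357 / 154 / 1739.
After projecting period 4:
Births: 357 × 0.214 = 76
15–29: 272 × 0.954 = 259
30–44: 357 × 0.954 = 341
45+: 154 × 0.942 + 1739 × 0.681 = 145 + 1184 = 1329
Net migration: 0–14 + 190 → 266; 30–44 − 212 → 129
Giving 266 / 259 / 129 / 1329.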